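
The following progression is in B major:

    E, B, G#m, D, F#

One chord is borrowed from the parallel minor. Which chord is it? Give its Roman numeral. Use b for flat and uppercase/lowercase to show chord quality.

In B major the diatonic chords are B, C#m, D#m, E, F#, G#m, A#dim. E, B, G#m and F# all belong to that set. D (D–F#–A) doesn't fit — on degree 3 B major would have D#m (iii). D is the degree-3 chord of B minor, so it is the borrowed bIII.

bIII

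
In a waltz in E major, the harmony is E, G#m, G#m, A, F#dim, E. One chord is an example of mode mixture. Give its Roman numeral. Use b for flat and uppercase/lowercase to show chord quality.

ii°

In E major the diatonic chords are E, F#m, G#m, A, B, C#m, D#dim. E, G#m and A all belong to that set. F#dim (F#–A–C) doesn't fit — on degree 2 E major would have F#m (ii). F#dim is the degree-2 chord of E minor, so it is the borrowed ii°.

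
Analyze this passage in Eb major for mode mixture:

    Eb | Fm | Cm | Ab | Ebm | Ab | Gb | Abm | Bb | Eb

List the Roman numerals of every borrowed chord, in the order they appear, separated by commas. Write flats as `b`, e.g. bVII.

The diatonic triads in Eb major are Eb, Fm, Gm, Ab, Bb, Cm, Ddim. Eb, Fm, Cm, Ab and Bb all belong to that set. Ebm (Eb–Gb–Bb) doesn't fit — on degree 1 Eb major would have Eb (I). Ebm is the degree-1 chord of Eb minor, so it is the borrowed i. Gb (Gb–Bb–Db) is not: scale degree 3 in Eb major carries Gm (iii). In Eb minor the chord on that degree is Gb, so here it functions as bIII, borrowed from the parallel minor. Abm (Ab–Cb–Eb) is not: scale degree 4 in Eb major carries Ab (IV). In Eb minor the chord on that degree is Abm, so here it functions as iv, borrowed from the parallel minor.

i, bIII, iv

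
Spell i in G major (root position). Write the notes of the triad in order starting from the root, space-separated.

G Bb D

The root, G, is scale degree 1 — the same note in G major and G minor; only the chord quality changes. Stacking thirds in G minor on G gives G–Bb–D.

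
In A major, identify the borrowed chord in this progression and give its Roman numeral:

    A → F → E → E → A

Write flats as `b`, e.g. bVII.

The diatonic triads in A major are A, Bm, C#m, D, E, F#m, G#dim. A and E are both diatonic. F (F–A–C) doesn't fit — on degree 6 A major would have F#m (vi). F is the degree-6 chord of A minor, so it is the borrowed bVI.

bVI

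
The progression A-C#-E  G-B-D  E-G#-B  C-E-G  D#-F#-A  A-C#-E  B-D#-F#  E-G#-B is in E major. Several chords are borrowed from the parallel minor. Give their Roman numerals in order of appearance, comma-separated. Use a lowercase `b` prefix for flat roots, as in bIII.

The diatonic triads in E major are E, F#m, G#m, A, B, C#m, D#dim. A–C#–E = A, E–G#–B = E, D#–F#–A = D#dim and B–D#–F# = B are all diatonic. G–B–D doesn't fit — on degree 3 E major would have G#m (iii). G is the degree-3 chord of E minor, so it is the borrowed bIII. C–E–G is not: scale degree 6 in E major carries C#m (vi). In E minor the chord on that degree is C, so here it functions as bVI, borrowed from the parallel minor.

bIII, bVI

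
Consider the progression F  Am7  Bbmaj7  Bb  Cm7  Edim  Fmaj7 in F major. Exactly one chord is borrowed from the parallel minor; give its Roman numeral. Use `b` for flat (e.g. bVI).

v7

In F major the diatonic chords are F, Gm, Am, Bb, C, Dm, Edim. F, Am7, Bbmaj7, Bb, Edim and Fmaj7 are all diatonic. But Cm7 (C–Eb–G–Bb) is foreign: the diatonic V on degree 5 is C, whereas Cm7 comes from F minor. It is labeled v7.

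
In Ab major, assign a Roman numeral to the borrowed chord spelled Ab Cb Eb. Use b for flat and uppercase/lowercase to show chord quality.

i

The root Ab is the diatonic 1st degree of Ab major; the borrowing shows in the chord quality. Ab–Cb–Eb is a minor chord — the form found in Ab minor, not the diatonic I (Ab). Borrowed into Ab major it is written i.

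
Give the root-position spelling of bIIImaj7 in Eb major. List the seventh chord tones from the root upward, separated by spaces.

The root of bIIImaj7 is the lowered 3rd degree: G becomes Gb. Building the major-seventh chord from the parallel minor on Gb: Gb–Bb–Db–F.

Gb Bb Db F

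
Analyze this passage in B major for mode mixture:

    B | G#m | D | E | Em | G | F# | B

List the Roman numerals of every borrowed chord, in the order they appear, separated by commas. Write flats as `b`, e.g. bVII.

B major has the diatonic set B, C#m, D#m, E, F#, G#m, A#dim. B, G#m, E and F# all belong to that set. D (D–F#–A) is not: scale degree 3 in B major carries D#m (iii). In B minor the chord on that degree is D, so here it functions as bIII, borrowed from the parallel minor. Em (E–G–B) doesn't fit — on degree 4 B major would have E (IV). Em is the degree-4 chord of B minor, so it is the borrowed iv. G (G–B–D) doesn't fit — on degree 6 B major would have G#m (vi). G is the degree-6 chord of B minor, so it is the borrowed bVI.

bIII, iv, bVI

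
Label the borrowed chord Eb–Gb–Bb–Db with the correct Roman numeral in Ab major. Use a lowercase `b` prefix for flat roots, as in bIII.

Eb is scale degree 5 in Ab major. Eb–Gb–Bb–Db is a minor-seventh chord — the form found in Ab minor, not the diatonic V (Eb). Borrowed into Ab major it is written v7.

v7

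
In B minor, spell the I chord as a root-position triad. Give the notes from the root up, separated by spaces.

The root, B, is scale degree 1 — the same note in B minor and B major; only the chord quality changes. Stacking thirds in B major on B gives B–D#–F#.

B D# F#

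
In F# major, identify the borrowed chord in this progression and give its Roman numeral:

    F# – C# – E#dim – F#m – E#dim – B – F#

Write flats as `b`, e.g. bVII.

The diatonic triads in F# major are F#, G#m, A#m, B, C#, D#m, E#dim. F#, C#, E#dim and B all belong to that set. But F#m (F#–A–C#) is foreign: the diatonic I on degree 1 is F#, whereas F#m comes from F# minor. It is labeled i.

i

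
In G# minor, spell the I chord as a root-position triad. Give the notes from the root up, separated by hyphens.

G#-B#-D#

The root, G#, is scale degree 1 — the same note in G# minor and G# major; only the chord quality changes. In G# major the chord on G# is G#–B#–D#.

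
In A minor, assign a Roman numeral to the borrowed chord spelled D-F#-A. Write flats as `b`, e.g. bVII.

IV

The root D is the diatonic 4th degree of A minor; the borrowing shows in the chord quality. Diatonically A minor has Dm (iv) on that degree; D–F#–A is instead the major chord native to A major, so it takes the label IV.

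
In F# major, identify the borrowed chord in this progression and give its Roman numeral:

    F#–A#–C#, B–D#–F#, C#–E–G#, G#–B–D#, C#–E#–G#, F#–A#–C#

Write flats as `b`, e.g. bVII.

In F# major the diatonic chords are F#, G#m, A#m, B, C#, D#m, E#dim. F#–A#–C# = F#, B–D#–F# = B, G#–B–D# = G#m and C#–E#–G# = C# are all diatonic. C#–E–G# is not: scale degree 5 in F# major carries C# (V). In F# minor the chord on that degree is C#m, so here it functions as v, borrowed from the parallel minor.

v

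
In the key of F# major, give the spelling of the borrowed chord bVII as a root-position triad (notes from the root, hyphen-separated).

E-G#-B

bVII is built on the lowered scale degree 7. In F# major degree 7 is E#; lowered it becomes E. Building the major chord from the parallel minor on E: E–G#–B.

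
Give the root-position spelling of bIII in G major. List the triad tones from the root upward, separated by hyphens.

Bb-D-F

The root of bIII is the lowered 3rd degree: B becomes Bb. Building the major chord from the parallel minor on Bb: Bb–D–F.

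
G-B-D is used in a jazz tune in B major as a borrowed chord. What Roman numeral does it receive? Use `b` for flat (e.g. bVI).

bVI

The root G is the lowered 6th scale degree — diatonically B major has G# there. G–B–D is a major chord — the form found in B minor, not the diatonic vi (G#m). Borrowed into B major it is written bVI.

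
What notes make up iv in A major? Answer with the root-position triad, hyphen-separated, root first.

D-F-A

iv is built on scale degree 4, which is D in both A major and its parallel. Stacking thirds in A minor on D gives D–F–A.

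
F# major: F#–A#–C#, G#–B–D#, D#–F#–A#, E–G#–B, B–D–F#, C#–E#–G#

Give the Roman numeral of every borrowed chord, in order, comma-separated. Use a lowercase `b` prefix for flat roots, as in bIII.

bVII, iv

F# major has the diatonic set F#, G#m, A#m, B, C#, D#m, E#dim. F#–A#–C# = F#, G#–B–D# = G#m, D#–F#–A# = D#m and C#–E#–G# = C# all belong to that set. E–G#–B is not: scale degree 7 in F# major carries E#dim (vii°). In F# minor the chord on that degree is E, so here it functions as bVII, borrowed from the parallel minor. B–D–F# is not: scale degree 4 in F# major carries B (IV). In F# minor the chord on that degree is Bm, so here it functions as iv, borrowed from the parallel minor.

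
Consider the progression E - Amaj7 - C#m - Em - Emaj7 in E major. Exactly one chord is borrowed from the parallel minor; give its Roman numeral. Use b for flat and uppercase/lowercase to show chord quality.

In E major the diatonic chords are E, F#m, G#m, A, B, C#m, D#dim. E, Amaj7, C#m and Emaj7 all belong to that set. Em (E–G–B) is not: scale degree 1 in E major carries E (I). In E minor the chord on that degree is Em, so here it functions as i, borrowed from the parallel minor.

i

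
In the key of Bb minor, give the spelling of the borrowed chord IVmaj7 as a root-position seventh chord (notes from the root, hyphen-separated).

IVmaj7 is built on scale degree 4, which is Eb in both Bb minor and its parallel. Building the major-seventh chord from the parallel major on Eb: Eb–G–Bb–D.

Eb-G-Bb-D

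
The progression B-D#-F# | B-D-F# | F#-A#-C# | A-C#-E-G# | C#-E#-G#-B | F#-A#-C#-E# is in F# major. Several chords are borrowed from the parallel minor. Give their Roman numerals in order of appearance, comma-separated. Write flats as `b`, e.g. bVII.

The diatonic triads in F# major are F#, G#m, A#m, B, C#, D#m, E#dim. Of the given chords, B–D#–F# = B, F#–A#–C# = F#, C#–E#–G#–B = C#7 and F#–A#–C#–E# = F#maj7 are diatonic. But B–D–F# is foreign: the diatonic IV on degree 4 is B, whereas Bm comes from F# minor. It is labeled iv. A–C#–E–G# doesn't fit — on degree 3 F# major would have A#m (iii). Amaj7 is the degree-3 chord of F# minor, so it is the borrowed bIIImaj7.

iv, bIIImaj7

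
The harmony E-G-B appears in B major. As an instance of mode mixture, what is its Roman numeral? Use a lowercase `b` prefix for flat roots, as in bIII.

The root E is the diatonic 4th degree of B major; the borrowing shows in the chord quality. E–G–B is a minor chord — the form found in B minor, not the diatonic IV (E). Borrowed into B major it is written iv.

iv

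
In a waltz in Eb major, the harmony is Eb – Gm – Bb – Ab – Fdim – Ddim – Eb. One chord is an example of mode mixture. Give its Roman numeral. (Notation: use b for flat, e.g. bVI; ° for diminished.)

ii°

In Eb major the diatonic chords are Eb, Fm, Gm, Ab, Bb, Cm, Ddim. Eb, Gm, Bb, Ab and Ddim are all diatonic. Fdim (F–Ab–Cb) doesn't fit — on degree 2 Eb major would have Fm (ii). Fdim is the degree-2 chord of Eb minor, so it is the borrowed ii°.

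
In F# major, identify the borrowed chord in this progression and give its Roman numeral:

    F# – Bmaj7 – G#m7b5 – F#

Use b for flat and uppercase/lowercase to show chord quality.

The diatonic triads in F# major are F#, G#m, A#m, B, C#, D#m, E#dim. F# and Bmaj7 are both diatonic. G#m7b5 (G#–B–D–F#) doesn't fit — on degree 2 F# major would have G#m (ii). G#m7b5 is the degree-2 chord of F# minor, so it is the borrowed iiø7.

iiø7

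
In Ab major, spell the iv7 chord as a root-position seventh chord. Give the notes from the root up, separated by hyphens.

Db-Fb-Ab-Cb

iv7 is built on scale degree 4, which is Db in both Ab major and its parallel. Building the minor-seventh chord from the parallel minor on Db: Db–Fb–Ab–Cb.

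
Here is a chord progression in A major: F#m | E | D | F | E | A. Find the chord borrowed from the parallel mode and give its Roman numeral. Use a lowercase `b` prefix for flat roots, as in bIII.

bVI

In A major the diatonic chords are A, Bm, C#m, D, E, F#m, G#dim. F#m, E, D and A are all diatonic. F (F–A–C) doesn't fit — on degree 6 A major would have F#m (vi). F is the degree-6 chord of A minor, so it is the borrowed bVI.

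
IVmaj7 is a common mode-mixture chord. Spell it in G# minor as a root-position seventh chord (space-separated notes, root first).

The root, C#, is scale degree 4 — the same note in G# minor and G# major; only the chord quality changes. In G# major the chord on C# is C#–E#–G#–B#.

C# E# G# B#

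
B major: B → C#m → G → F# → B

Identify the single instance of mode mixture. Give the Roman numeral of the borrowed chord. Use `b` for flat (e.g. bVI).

The diatonic triads in B major are B, C#m, D#m, E, F#, G#m, A#dim. B, C#m and F# all belong to that set. G (G–B–D) doesn't fit — on degree 6 B major would have G#m (vi). G is the degree-6 chord of B minor, so it is the borrowed bVI.

bVI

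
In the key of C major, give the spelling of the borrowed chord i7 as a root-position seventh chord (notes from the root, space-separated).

The root, C, is scale degree 1 — the same note in C major and C minor; only the chord quality changes. Stacking thirds in C minor on C gives C–Eb–G–Bb.

C Eb G Bb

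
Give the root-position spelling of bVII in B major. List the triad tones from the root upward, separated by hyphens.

A-C#-E

bVII is built on the lowered scale degree 7. In B major degree 7 is A#; lowered it becomes A. In B minor the chord on A is A–C#–E.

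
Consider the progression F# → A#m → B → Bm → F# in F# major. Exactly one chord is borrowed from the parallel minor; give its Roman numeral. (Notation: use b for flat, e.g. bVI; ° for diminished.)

iv

F# major has the diatonic set F#, G#m, A#m, B, C#, D#m, E#dim. Of the given chords, F#, A#m and B are diatonic. Bm (B–D–F#) doesn't fit — on degree 4 F# major would have B (IV). Bm is the degree-4 chord of F# minor, so it is the borrowed iv.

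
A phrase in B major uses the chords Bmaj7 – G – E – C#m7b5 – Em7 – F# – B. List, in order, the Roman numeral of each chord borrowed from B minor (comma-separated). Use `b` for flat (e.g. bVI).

The diatonic triads in B major are B, C#m, D#m, E, F#, G#m, A#dim. Of the given chords, Bmaj7, E, F# and B are diatonic. G (G–B–D) is not: scale degree 6 in B major carries G#m (vi). In B minor the chord on that degree is G, so here it functions as bVI, borrowed from the parallel minor. C#m7b5 (C#–E–G–B) doesn't fit — on degree 2 B major would have C#m (ii). C#m7b5 is the degree-2 chord of B minor, so it is the borrowed iiø7. Em7 (E–G–B–D) is not: scale degree 4 in B major carries E (IV). In B minor the chord on that degree is Em7, so here it functions as iv7, borrowed from the parallel minor.

bVI, iiø7, iv7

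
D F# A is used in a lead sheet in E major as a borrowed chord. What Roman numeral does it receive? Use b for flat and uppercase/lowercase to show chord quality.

bVII

In E major scale degree 7 is D#; D is its lowered form, from E minor. Diatonically E major has D#dim (vii°) on that degree; D–F#–A is instead the major chord native to E minor, so it takes the label bVII.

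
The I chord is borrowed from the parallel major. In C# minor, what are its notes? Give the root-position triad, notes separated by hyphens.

C#-E#-G#

I is built on scale degree 1, which is C# in both C# minor and its parallel. Stacking thirds in C# major on C# gives C#–E#–G#.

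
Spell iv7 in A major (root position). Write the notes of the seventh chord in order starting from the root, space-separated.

D F A C

iv7 is built on scale degree 4, which is D in both A major and its parallel. Stacking thirds in A minor on D gives D–F–A–C.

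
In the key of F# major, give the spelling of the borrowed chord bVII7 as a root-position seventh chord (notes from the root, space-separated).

E G# B D

The root of bVII7 is the lowered 7th degree: E# becomes E. In F# minor the chord on E is E–G#–B–D.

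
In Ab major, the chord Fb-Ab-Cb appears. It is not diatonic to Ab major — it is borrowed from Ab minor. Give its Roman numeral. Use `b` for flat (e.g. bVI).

The root Fb is the lowered 6th scale degree — diatonically Ab major has F there. Diatonically Ab major has Fm (vi) on that degree; Fb–Ab–Cb is instead the major chord native to Ab minor, so it takes the label bVI.

bVI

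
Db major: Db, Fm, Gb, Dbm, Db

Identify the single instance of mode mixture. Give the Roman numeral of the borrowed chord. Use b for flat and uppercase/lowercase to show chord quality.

i

The diatonic triads in Db major are Db, Ebm, Fm, Gb, Ab, Bbm, Cdim. Db, Fm and Gb are all diatonic. Dbm (Db–Fb–Ab) doesn't fit — on degree 1 Db major would have Db (I). Dbm is the degree-1 chord of Db minor, so it is the borrowed i.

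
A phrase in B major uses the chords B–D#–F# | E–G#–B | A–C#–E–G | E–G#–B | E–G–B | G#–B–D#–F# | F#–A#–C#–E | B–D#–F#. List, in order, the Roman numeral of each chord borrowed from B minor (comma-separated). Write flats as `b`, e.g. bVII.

The diatonic triads in B major are B, C#m, D#m, E, F#, G#m, A#dim. B–D#–F# = B, E–G#–B = E, G#–B–D#–F# = G#m7 and F#–A#–C#–E = F#7 are all diatonic. But A–C#–E–G is foreign: the diatonic vii° on degree 7 is A#dim, whereas A7 comes from B minor. It is labeled bVII7. E–G–B is not: scale degree 4 in B major carries E (IV). In B minor the chord on that degree is Em, so here it functions as iv, borrowed from the parallel minor.

bVII7, iv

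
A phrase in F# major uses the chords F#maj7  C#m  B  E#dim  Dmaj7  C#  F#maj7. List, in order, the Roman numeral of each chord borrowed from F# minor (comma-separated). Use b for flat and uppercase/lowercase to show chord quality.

v, bVImaj7

In F# major the diatonic chords are F#, G#m, A#m, B, C#, D#m, E#dim. F#maj7, B, E#dim and C# all belong to that set. C#m (C#–E–G#) doesn't fit — on degree 5 F# major would have C# (V). C#m is the degree-5 chord of F# minor, so it is the borrowed v. But Dmaj7 (D–F#–A–C#) is foreign: the diatonic vi on degree 6 is D#m, whereas Dmaj7 comes from F# minor. It is labeled bVImaj7.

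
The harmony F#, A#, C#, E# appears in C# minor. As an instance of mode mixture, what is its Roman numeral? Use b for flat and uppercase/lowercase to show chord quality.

The root F# is the diatonic 4th degree of C# minor; the borrowing shows in the chord quality. Diatonically C# minor has F#m (iv) on that degree; F#–A#–C#–E# is instead the major-seventh chord native to C# major, so it takes the label IVmaj7.

IVmaj7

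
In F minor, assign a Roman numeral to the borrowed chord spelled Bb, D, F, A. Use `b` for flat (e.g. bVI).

Bb is scale degree 4 in F minor. Diatonically F minor has Bbm (iv) on that degree; Bb–D–F–A is instead the major-seventh chord native to F major, so it takes the label IVmaj7.

IVmaj7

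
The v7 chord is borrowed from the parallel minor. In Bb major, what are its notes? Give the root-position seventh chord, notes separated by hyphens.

The root, F, is scale degree 5 — the same note in Bb major and Bb minor; only the chord quality changes. In Bb minor the chord on F is F–Ab–C–Eb.

F-Ab-C-Eb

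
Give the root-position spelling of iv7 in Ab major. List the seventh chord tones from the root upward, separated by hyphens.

Db-Fb-Ab-Cb

iv7 is built on scale degree 4, which is Db in both Ab major and its parallel. Stacking thirds in Ab minor on Db gives Db–Fb–Ab–Cb.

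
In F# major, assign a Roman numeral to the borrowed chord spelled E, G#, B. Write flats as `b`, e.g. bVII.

E is the lowered form of scale degree 7 in F# major (the diatonic degree 7 is E#). E–G#–B is a major chord — the form found in F# minor, not the diatonic vii° (E#dim). Borrowed into F# major it is written bVII.

bVII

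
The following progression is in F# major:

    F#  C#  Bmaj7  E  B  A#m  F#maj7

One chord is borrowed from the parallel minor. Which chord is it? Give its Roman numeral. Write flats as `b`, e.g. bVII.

bVII

The diatonic triads in F# major are F#, G#m, A#m, B, C#, D#m, E#dim. F#, C#, Bmaj7, B, A#m and F#maj7 all belong to that set. But E (E–G#–B) is foreign: the diatonic vii° on degree 7 is E#dim, whereas E comes from F# minor. It is labeled bVII.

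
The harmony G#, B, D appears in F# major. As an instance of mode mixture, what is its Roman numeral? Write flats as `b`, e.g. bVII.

G# is scale degree 2 in F# major. The diatonic chord on degree 2 would be G#m (ii), but G#–B–D is the diminished chord from F# minor. As a borrowed chord it is labeled ii°.

ii°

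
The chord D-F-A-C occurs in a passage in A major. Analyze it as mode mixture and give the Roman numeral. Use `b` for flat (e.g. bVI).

The root D is the diatonic 4th degree of A major; the borrowing shows in the chord quality. D–F–A–C is a minor-seventh chord — the form found in A minor, not the diatonic IV (D). Borrowed into A major it is written iv7.

iv7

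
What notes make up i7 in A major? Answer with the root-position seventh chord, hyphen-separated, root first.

i7 is built on scale degree 1, which is A in both A major and its parallel. Stacking thirds in A minor on A gives A–C–E–G.

A-C-E-G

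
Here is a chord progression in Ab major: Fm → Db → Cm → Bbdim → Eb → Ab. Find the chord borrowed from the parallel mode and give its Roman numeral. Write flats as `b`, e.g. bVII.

ii°

Ab major has the diatonic set Ab, Bbm, Cm, Db, Eb, Fm, Gdim. Of the given chords, Fm, Db, Cm, Eb and Ab are diatonic. Bbdim (Bb–Db–Fb) doesn't fit — on degree 2 Ab major would have Bbm (ii). Bbdim is the degree-2 chord of Ab minor, so it is the borrowed ii°.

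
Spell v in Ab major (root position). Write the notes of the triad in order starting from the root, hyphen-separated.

v is built on scale degree 5, which is Eb in both Ab major and its parallel. Building the minor chord from the parallel minor on Eb: Eb–Gb–Bb.

Eb-Gb-Bb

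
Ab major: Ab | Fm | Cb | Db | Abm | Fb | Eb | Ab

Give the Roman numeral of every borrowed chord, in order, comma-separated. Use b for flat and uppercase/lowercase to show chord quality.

Ab major has the diatonic set Ab, Bbm, Cm, Db, Eb, Fm, Gdim. Of the given chords, Ab, Fm, Db and Eb are diatonic. But Cb (Cb–Eb–Gb) is foreign: the diatonic iii on degree 3 is Cm, whereas Cb comes from Ab minor. It is labeled bIII. Abm (Ab–Cb–Eb) doesn't fit — on degree 1 Ab major would have Ab (I). Abm is the degree-1 chord of Ab minor, so it is the borrowed i. But Fb (Fb–Ab–Cb) is foreign: the diatonic vi on degree 6 is Fm, whereas Fb comes from Ab minor. It is labeled bVI.

bIII, i, bVI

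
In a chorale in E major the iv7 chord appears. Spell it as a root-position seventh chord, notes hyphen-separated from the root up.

The root, A, is scale degree 4 — the same note in E major and E minor; only the chord quality changes. Building the minor-seventh chord from the parallel minor on A: A–C–E–G.

A-C-E-G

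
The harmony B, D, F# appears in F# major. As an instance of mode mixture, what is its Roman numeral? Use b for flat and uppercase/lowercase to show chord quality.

iv

B is scale degree 4 in F# major. Diatonically F# major has B (IV) on that degree; B–D–F# is instead the minor chord native to F# minor, so it takes the label iv.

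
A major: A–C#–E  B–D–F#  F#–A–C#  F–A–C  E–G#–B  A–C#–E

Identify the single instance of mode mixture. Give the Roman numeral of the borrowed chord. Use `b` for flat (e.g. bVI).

A major has the diatonic set A, Bm, C#m, D, E, F#m, G#dim. A–C#–E = A, B–D–F# = Bm, F#–A–C# = F#m and E–G#–B = E all belong to that set. But F–A–C is foreign: the diatonic vi on degree 6 is F#m, whereas F comes from A minor. It is labeled bVI.

bVI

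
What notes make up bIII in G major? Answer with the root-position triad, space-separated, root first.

Scale degree 3 in G major is B. bIII uses the lowered form, Bb, taken from G minor. Stacking thirds in G minor on Bb gives Bb–D–F.

Bb D F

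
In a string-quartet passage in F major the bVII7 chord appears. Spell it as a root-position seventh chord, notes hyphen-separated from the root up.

Eb-G-Bb-Db

bVII7 is built on the lowered scale degree 7. In F major degree 7 is E; lowered it becomes Eb. Building the dominant-seventh chord from the parallel minor on Eb: Eb–G–Bb–Db.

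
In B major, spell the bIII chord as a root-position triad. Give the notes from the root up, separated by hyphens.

bIII is built on the lowered scale degree 3. In B major degree 3 is D#; lowered it becomes D. Building the major chord from the parallel minor on D: D–F#–A.

D-F#-A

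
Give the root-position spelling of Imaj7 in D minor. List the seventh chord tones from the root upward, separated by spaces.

D F# A C#

The root, D, is scale degree 1 — the same note in D minor and D major; only the chord quality changes. In D major the chord on D is D–F#–A–C#.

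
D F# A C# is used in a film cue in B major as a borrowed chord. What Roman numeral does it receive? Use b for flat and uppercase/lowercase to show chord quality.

bIIImaj7

The root D is the lowered 3rd scale degree — diatonically B major has D# there. The diatonic chord on degree 3 would be D#m (iii), but D–F#–A–C# is the major-seventh chord from B minor. As a borrowed chord it is labeled bIIImaj7.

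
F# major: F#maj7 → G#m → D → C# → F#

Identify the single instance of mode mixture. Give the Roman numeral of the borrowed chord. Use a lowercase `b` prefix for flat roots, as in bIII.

bVI

The diatonic triads in F# major are F#, G#m, A#m, B, C#, D#m, E#dim. Of the given chords, F#maj7, G#m, C# and F# are diatonic. D (D–F#–A) doesn't fit — on degree 6 F# major would have D#m (vi). D is the degree-6 chord of F# minor, so it is the borrowed bVI.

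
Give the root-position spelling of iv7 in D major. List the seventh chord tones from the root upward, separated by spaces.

G Bb D F

The root, G, is scale degree 4 — the same note in D major and D minor; only the chord quality changes. Stacking thirds in D minor on G gives G–Bb–D–F.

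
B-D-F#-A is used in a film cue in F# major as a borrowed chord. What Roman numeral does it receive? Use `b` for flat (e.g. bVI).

B is scale degree 4 in F# major. B–D–F#–A is a minor-seventh chord — the form found in F# minor, not the diatonic IV (B). Borrowed into F# major it is written iv7.

iv7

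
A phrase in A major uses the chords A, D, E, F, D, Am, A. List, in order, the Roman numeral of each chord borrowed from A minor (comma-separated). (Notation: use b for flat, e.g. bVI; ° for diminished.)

bVI, i

The diatonic triads in A major are A, Bm, C#m, D, E, F#m, G#dim. A, D and E all belong to that set. But F (F–A–C) is foreign: the diatonic vi on degree 6 is F#m, whereas F comes from A minor. It is labeled bVI. Am (A–C–E) is not: scale degree 1 in A major carries A (I). In A minor the chord on that degree is Am, so here it functions as i, borrowed from the parallel minor.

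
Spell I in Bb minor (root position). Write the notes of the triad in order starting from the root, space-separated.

I is built on scale degree 1, which is Bb in both Bb minor and its parallel. In Bb major the chord on Bb is Bb–D–F.

Bb D F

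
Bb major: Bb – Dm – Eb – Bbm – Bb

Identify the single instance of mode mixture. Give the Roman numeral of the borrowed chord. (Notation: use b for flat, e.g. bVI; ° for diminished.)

The diatonic triads in Bb major are Bb, Cm, Dm, Eb, F, Gm, Adim. Bb, Dm and Eb are all diatonic. Bbm (Bb–Db–F) doesn't fit — on degree 1 Bb major would have Bb (I). Bbm is the degree-1 chord of Bb minor, so it is the borrowed i.

i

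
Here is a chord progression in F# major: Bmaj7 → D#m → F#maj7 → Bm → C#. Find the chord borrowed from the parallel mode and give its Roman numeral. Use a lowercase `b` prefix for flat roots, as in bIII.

F# major has the diatonic set F#, G#m, A#m, B, C#, D#m, E#dim. Of the given chords, Bmaj7, D#m, F#maj7 and C# are diatonic. But Bm (B–D–F#) is foreign: the diatonic IV on degree 4 is B, whereas Bm comes from F# minor. It is labeled iv.

iv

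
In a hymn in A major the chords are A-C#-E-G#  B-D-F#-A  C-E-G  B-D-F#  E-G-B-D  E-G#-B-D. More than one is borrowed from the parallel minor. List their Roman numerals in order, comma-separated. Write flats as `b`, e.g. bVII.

In A major the diatonic chords are A, Bm, C#m, D, E, F#m, G#dim. A–C#–E–G# = Amaj7, B–D–F#–A = Bm7, B–D–F# = Bm and E–G#–B–D = E7 all belong to that set. But C–E–G is foreign: the diatonic iii on degree 3 is C#m, whereas C comes from A minor. It is labeled bIII. E–G–B–D is not: scale degree 5 in A major carries E (V). In A minor the chord on that degree is Em7, so here it functions as v7, borrowed from the parallel minor.

bIII, v7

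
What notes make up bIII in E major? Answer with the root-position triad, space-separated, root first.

The root of bIII is the lowered 3rd degree: G# becomes G. Stacking thirds in E minor on G gives G–B–D.

G B D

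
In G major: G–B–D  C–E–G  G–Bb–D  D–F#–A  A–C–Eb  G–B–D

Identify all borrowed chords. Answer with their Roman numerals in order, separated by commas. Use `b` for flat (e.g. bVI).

i, ii°

The diatonic triads in G major are G, Am, Bm, C, D, Em, F#dim. G–B–D = G, C–E–G = C and D–F#–A = D all belong to that set. G–Bb–D doesn't fit — on degree 1 G major would have G (I). Gm is the degree-1 chord of G minor, so it is the borrowed i. A–C–Eb is not: scale degree 2 in G major carries Am (ii). In G minor the chord on that degree is Adim, so here it functions as ii°, borrowed from the parallel minor.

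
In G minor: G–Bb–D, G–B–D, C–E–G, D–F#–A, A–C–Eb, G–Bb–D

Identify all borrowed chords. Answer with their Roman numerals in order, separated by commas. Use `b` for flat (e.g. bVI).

I, IV

In G minor (with V from harmonic minor) the diatonic chords are Gm, Adim, Bb, Cm, D, Eb, F. G–Bb–D = Gm, D–F#–A = D and A–C–Eb = Adim are all diatonic. G–B–D doesn't fit — on degree 1 G minor would have Gm (i). G is the degree-1 chord of G major, so it is the borrowed I. C–E–G doesn't fit — on degree 4 G minor would have Cm (iv). C is the degree-4 chord of G major, so it is the borrowed IV.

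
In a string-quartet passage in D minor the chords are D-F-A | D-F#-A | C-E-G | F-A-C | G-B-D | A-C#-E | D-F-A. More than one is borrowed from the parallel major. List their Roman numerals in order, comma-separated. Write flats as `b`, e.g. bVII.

D minor has the diatonic set Dm, Edim, F, Gm, A, Bb, C (with V from harmonic minor). Of the given chords, D–F–A = Dm, C–E–G = C, F–A–C = F and A–C#–E = A are diatonic. D–F#–A is not: scale degree 1 in D minor carries Dm (i). In D major the chord on that degree is D, so here it functions as I, borrowed from the parallel major. G–B–D doesn't fit — on degree 4 D minor would have Gm (iv). G is the degree-4 chord of D major, so it is the borrowed IV.

I, IV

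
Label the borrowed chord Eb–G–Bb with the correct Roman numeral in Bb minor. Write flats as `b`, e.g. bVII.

IV

Eb is scale degree 4 in Bb minor. Diatonically Bb minor has Ebm (iv) on that degree; Eb–G–Bb is instead the major chord native to Bb major, so it takes the label IV.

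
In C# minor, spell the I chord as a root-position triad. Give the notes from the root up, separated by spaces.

C# E# G#

I is built on scale degree 1, which is C# in both C# minor and its parallel. Stacking thirds in C# major on C# gives C#–E#–G#.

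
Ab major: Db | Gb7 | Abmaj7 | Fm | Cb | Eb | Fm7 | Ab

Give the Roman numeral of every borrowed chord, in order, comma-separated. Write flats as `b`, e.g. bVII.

bVII7, bIII

The diatonic triads in Ab major are Ab, Bbm, Cm, Db, Eb, Fm, Gdim. Db, Abmaj7, Fm, Eb, Fm7 and Ab are all diatonic. Gb7 (Gb–Bb–Db–Fb) is not: scale degree 7 in Ab major carries Gdim (vii°). In Ab minor the chord on that degree is Gb7, so here it functions as bVII7, borrowed from the parallel minor. But Cb (Cb–Eb–Gb) is foreign: the diatonic iii on degree 3 is Cm, whereas Cb comes from Ab minor. It is labeled bIII.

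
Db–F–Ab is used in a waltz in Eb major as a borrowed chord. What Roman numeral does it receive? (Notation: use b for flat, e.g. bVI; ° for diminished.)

bVII

The root Db is the lowered 7th scale degree — diatonically Eb major has D there. The diatonic chord on degree 7 would be Ddim (vii°), but Db–F–Ab is the major chord from Eb minor. As a borrowed chord it is labeled bVII.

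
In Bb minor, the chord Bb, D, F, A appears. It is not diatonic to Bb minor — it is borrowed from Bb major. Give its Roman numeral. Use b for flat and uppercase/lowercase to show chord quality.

The root Bb is the diatonic 1st degree of Bb minor; the borrowing shows in the chord quality. The diatonic chord on degree 1 would be Bbm (i), but Bb–D–F–A is the major-seventh chord from Bb major. As a borrowed chord it is labeled Imaj7.

Imaj7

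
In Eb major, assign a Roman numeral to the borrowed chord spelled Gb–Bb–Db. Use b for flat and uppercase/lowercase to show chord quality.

Gb is the lowered form of scale degree 3 in Eb major (the diatonic degree 3 is G). Diatonically Eb major has Gm (iii) on that degree; Gb–Bb–Db is instead the major chord native to Eb minor, so it takes the label bIII.

bIII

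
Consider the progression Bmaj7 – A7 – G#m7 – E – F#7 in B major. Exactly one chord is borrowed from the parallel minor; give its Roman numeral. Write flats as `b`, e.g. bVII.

bVII7

B major has the diatonic set B, C#m, D#m, E, F#, G#m, A#dim. Bmaj7, G#m7, E and F#7 are all diatonic. But A7 (A–C#–E–G) is foreign: the diatonic vii° on degree 7 is A#dim, whereas A7 comes from B minor. It is labeled bVII7.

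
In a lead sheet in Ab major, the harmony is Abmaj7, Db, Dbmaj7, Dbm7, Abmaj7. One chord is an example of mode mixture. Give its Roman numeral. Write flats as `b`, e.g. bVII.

iv7

In Ab major the diatonic chords are Ab, Bbm, Cm, Db, Eb, Fm, Gdim. Abmaj7, Db and Dbmaj7 are all diatonic. Dbm7 (Db–Fb–Ab–Cb) is not: scale degree 4 in Ab major carries Db (IV). In Ab minor the chord on that degree is Dbm7, so here it functions as iv7, borrowed from the parallel minor.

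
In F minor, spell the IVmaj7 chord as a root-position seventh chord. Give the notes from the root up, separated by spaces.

The root, Bb, is scale degree 4 — the same note in F minor and F major; only the chord quality changes. In F major the chord on Bb is Bb–D–F–A.

Bb D F A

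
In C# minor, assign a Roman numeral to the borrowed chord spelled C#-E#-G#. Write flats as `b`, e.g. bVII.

I

The root C# is the diatonic 1st degree of C# minor; the borrowing shows in the chord quality. C#–E#–G# is a major chord — the form found in C# major, not the diatonic i (C#m). Borrowed into C# minor it is written I.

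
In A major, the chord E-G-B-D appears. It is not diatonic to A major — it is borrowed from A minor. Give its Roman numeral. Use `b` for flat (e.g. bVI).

The root E is the diatonic 5th degree of A major; the borrowing shows in the chord quality. Diatonically A major has E (V) on that degree; E–G–B–D is instead the minor-seventh chord native to A minor, so it takes the label v7.

v7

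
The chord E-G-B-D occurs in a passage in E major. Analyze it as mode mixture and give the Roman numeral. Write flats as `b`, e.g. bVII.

E is scale degree 1 in E major. Diatonically E major has E (I) on that degree; E–G–B–D is instead the minor-seventh chord native to E minor, so it takes the label i7.

i7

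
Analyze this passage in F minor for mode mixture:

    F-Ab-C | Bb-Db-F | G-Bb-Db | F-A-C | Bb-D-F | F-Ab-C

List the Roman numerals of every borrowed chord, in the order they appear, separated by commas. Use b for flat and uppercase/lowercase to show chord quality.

The diatonic triads in F minor (with V from harmonic minor) are Fm, Gdim, Ab, Bbm, C, Db, Eb. F–Ab–C = Fm, Bb–Db–F = Bbm and G–Bb–Db = Gdim are all diatonic. But F–A–C is foreign: the diatonic i on degree 1 is Fm, whereas F comes from F major. It is labeled I. Bb–D–F doesn't fit — on degree 4 F minor would have Bbm (iv). Bb is the degree-4 chord of F major, so it is the borrowed IV.

I, IV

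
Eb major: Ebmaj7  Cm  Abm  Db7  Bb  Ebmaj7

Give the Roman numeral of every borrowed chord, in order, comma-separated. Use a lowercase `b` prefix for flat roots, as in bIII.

In Eb major the diatonic chords are Eb, Fm, Gm, Ab, Bb, Cm, Ddim. Ebmaj7, Cm and Bb are all diatonic. But Abm (Ab–Cb–Eb) is foreign: the diatonic IV on degree 4 is Ab, whereas Abm comes from Eb minor. It is labeled iv. Db7 (Db–F–Ab–Cb) is not: scale degree 7 in Eb major carries Ddim (vii°). In Eb minor the chord on that degree is Db7, so here it functions as bVII7, borrowed from the parallel minor.

iv, bVII7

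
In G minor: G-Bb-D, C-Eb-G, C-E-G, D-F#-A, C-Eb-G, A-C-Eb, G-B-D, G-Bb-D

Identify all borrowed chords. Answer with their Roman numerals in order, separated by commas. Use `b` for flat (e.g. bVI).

IV, I

In G minor (with V from harmonic minor) the diatonic chords are Gm, Adim, Bb, Cm, D, Eb, F. G–Bb–D = Gm, C–Eb–G = Cm, D–F#–A = D and A–C–Eb = Adim are all diatonic. C–E–G doesn't fit — on degree 4 G minor would have Cm (iv). C is the degree-4 chord of G major, so it is the borrowed IV. But G–B–D is foreign: the diatonic i on degree 1 is Gm, whereas G comes from G major. It is labeled I.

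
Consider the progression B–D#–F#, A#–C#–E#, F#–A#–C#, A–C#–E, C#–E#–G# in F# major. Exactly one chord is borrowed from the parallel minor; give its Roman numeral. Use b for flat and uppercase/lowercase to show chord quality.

bIII

F# major has the diatonic set F#, G#m, A#m, B, C#, D#m, E#dim. Of the given chords, B–D#–F# = B, A#–C#–E# = A#m, F#–A#–C# = F# and C#–E#–G# = C# are diatonic. But A–C#–E is foreign: the diatonic iii on degree 3 is A#m, whereas A comes from F# minor. It is labeled bIII.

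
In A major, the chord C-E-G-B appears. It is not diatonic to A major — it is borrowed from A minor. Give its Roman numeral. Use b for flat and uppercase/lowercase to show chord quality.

The root C is the lowered 3rd scale degree — diatonically A major has C# there. Diatonically A major has C#m (iii) on that degree; C–E–G–B is instead the major-seventh chord native to A minor, so it takes the label bIIImaj7.

bIIImaj7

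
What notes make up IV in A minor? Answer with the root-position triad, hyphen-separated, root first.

D-F#-A

IV is built on scale degree 4, which is D in both A minor and its parallel. Building the major chord from the parallel major on D: D–F#–A.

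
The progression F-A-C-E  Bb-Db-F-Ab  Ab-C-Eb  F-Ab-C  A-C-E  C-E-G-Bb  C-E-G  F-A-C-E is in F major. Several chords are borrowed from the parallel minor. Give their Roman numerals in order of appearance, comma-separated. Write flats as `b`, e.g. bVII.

iv7, bIII, i

F major has the diatonic set F, Gm, Am, Bb, C, Dm, Edim. Of the given chords, F–A–C–E = Fmaj7, A–C–E = Am, C–E–G–Bb = C7 and C–E–G = C are diatonic. Bb–Db–F–Ab is not: scale degree 4 in F major carries Bb (IV). In F minor the chord on that degree is Bbm7, so here it functions as iv7, borrowed from the parallel minor. But Ab–C–Eb is foreign: the diatonic iii on degree 3 is Am, whereas Ab comes from F minor. It is labeled bIII. But F–Ab–C is foreign: the diatonic I on degree 1 is F, whereas Fm comes from F minor. It is labeled i.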